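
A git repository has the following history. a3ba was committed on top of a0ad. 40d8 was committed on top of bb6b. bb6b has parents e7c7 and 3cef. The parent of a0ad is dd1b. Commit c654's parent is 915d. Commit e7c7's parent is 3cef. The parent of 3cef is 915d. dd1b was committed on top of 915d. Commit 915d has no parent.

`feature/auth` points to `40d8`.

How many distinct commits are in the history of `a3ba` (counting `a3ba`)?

Walking parent pointers from a3ba: reachable set = {915d, a0ad, a3ba, dd1b}.
That is 4 commits.

4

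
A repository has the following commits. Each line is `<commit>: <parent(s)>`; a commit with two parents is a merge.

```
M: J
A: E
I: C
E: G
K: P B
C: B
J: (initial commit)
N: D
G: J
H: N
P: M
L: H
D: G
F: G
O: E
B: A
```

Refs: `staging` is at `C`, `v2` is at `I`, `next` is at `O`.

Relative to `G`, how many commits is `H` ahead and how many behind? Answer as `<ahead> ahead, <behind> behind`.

3 ahead, 0 behind

Reachable from H: {D, G, H, J, N}.
Reachable from G: {G, J}.
Only in H's history (ahead): {D, H, N} — 3.
Only in G's history (behind): {} — 0.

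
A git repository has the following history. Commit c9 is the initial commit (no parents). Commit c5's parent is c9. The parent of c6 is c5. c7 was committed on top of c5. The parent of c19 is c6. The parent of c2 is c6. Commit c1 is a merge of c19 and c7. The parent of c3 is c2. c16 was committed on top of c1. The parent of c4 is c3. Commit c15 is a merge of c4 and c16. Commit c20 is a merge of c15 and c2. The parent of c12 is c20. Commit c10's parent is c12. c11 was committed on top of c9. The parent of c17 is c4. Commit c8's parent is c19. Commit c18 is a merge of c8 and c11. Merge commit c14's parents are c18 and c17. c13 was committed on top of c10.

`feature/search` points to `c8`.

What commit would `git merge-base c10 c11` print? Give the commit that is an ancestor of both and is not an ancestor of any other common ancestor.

Ancestors of c10: {c1, c10, c12, c15, c16, c19, c2, c20, c3, c4, c5, c6, c7, c9}.
Ancestors of c11: {c11, c9}.
Common ancestors: {c9}.
The only common ancestor is c9, so it is the merge base.

c9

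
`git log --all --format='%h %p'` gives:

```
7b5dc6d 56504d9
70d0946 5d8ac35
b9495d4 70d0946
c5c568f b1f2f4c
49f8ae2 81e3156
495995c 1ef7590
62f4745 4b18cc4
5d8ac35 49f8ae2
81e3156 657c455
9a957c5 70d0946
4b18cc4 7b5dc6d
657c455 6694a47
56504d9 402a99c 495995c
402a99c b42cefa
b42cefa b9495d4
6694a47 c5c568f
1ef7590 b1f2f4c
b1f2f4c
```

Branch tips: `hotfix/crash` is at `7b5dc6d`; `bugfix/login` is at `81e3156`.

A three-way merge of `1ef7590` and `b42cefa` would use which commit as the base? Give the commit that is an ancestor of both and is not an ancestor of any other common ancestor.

b1f2f4c

Ancestors of 1ef7590: {1ef7590, b1f2f4c}.
Ancestors of b42cefa: {49f8ae2, 5d8ac35, 657c455, 6694a47, 70d0946, 81e3156, b1f2f4c, b42cefa, b9495d4, c5c568f}.
Common ancestors: {b1f2f4c}.
The only common ancestor is b1f2f4c, so it is the merge base.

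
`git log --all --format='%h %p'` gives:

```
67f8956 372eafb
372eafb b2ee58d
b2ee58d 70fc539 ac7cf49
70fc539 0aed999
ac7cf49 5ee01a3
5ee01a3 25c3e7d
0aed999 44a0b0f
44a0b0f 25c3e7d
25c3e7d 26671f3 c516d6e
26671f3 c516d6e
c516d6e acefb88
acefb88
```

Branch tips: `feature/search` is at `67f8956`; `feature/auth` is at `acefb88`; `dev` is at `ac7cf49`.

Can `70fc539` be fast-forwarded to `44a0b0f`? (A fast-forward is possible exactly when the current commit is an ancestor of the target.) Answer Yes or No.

No

A fast-forward from 70fc539 to 44a0b0f is possible iff 70fc539 is an ancestor of 44a0b0f.
Ancestors of 44a0b0f: {25c3e7d, 26671f3, 44a0b0f, acefb88, c516d6e}.
70fc539 is not among them, so fast-forward is not possible.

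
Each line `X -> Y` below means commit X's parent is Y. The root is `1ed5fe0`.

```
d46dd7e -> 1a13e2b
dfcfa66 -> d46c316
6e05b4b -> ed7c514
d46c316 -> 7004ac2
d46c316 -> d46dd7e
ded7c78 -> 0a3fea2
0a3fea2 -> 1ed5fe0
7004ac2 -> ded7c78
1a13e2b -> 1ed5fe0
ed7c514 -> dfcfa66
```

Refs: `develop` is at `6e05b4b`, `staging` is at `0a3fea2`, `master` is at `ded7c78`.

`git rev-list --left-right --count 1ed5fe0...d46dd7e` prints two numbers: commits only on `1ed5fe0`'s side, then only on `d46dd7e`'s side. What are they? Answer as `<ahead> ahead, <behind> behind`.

Reachable from 1ed5fe0: {1ed5fe0}.
Reachable from d46dd7e: {1a13e2b, 1ed5fe0, d46dd7e}.
Only in 1ed5fe0's history (ahead): {} — 0.
Only in d46dd7e's history (behind): {1a13e2b, d46dd7e} — 2.

0 ahead, 2 behind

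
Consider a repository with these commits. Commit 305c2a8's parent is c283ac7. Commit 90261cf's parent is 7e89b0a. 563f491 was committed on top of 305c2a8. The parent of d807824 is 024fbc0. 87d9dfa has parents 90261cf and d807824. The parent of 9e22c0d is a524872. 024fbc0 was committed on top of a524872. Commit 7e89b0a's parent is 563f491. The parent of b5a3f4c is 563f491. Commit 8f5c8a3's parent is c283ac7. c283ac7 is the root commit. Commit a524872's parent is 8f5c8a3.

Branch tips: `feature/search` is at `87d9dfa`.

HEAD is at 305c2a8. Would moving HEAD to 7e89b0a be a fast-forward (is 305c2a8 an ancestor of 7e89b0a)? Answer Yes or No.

A fast-forward from 305c2a8 to 7e89b0a is possible iff 305c2a8 is an ancestor of 7e89b0a.
Ancestors of 7e89b0a: {305c2a8, 563f491, 7e89b0a, c283ac7}.
305c2a8 is among them, so fast-forward is possible.

Yes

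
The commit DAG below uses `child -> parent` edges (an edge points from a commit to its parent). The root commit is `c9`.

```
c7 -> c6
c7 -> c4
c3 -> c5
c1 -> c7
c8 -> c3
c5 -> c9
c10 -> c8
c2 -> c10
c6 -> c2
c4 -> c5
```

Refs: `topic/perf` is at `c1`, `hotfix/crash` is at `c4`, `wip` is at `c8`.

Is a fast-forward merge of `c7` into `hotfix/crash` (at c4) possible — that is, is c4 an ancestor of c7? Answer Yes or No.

A fast-forward from c4 to c7 is possible iff c4 is an ancestor of c7.
Ancestors of c7: {c10, c2, c3, c4, c5, c6, c7, c8, c9}.
c4 is among them, so fast-forward is possible.

Yes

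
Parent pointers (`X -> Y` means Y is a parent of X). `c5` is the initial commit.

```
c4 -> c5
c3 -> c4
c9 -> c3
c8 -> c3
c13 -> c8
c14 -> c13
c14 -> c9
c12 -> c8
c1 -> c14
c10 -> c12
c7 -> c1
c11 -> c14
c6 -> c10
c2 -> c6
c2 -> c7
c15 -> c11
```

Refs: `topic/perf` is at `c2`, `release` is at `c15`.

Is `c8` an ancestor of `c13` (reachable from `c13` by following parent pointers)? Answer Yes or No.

Ancestors of c13 (commits reachable by following parents): {c13, c3, c4, c5, c8}.
c8 is in that set, so it is an ancestor of c13.

Yes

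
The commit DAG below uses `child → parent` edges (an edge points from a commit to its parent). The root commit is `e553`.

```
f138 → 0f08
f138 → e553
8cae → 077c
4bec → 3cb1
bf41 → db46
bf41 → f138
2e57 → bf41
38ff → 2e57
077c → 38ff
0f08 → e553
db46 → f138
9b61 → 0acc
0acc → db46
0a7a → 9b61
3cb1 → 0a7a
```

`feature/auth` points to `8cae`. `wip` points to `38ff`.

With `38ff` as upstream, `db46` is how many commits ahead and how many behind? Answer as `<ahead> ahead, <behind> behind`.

0 ahead, 3 behind

Reachable from db46: {0f08, db46, e553, f138}.
Reachable from 38ff: {0f08, 2e57, 38ff, bf41, db46, e553, f138}.
Only in db46's history (ahead): {} — 0.
Only in 38ff's history (behind): {2e57, 38ff, bf41} — 3.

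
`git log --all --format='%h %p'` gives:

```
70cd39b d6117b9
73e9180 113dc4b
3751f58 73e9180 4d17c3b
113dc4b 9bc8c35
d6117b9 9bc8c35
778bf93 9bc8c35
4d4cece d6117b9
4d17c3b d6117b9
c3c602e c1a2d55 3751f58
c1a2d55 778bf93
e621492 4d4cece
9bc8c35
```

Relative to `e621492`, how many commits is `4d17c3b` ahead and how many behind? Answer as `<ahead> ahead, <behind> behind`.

Reachable from 4d17c3b: {4d17c3b, 9bc8c35, d6117b9}.
Reachable from e621492: {4d4cece, 9bc8c35, d6117b9, e621492}.
Only in 4d17c3b's history (ahead): {4d17c3b} — 1.
Only in e621492's history (behind): {4d4cece, e621492} — 2.

1 ahead, 2 behind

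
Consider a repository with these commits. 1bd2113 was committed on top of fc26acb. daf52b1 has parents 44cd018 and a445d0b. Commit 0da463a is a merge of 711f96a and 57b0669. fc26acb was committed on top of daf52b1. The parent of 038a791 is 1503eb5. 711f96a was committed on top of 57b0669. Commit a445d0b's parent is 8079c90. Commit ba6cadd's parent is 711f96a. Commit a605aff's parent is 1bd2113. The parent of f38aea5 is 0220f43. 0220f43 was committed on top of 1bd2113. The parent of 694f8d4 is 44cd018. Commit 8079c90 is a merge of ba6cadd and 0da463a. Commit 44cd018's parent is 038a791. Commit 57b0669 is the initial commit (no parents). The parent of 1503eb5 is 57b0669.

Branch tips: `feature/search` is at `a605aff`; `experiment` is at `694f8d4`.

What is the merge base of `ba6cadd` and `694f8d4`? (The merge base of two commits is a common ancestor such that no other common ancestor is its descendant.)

57b0669

Ancestors of ba6cadd: {57b0669, 711f96a, ba6cadd}.
Ancestors of 694f8d4: {038a791, 1503eb5, 44cd018, 57b0669, 694f8d4}.
Common ancestors: {57b0669}.
The only common ancestor is 57b0669, so it is the merge base.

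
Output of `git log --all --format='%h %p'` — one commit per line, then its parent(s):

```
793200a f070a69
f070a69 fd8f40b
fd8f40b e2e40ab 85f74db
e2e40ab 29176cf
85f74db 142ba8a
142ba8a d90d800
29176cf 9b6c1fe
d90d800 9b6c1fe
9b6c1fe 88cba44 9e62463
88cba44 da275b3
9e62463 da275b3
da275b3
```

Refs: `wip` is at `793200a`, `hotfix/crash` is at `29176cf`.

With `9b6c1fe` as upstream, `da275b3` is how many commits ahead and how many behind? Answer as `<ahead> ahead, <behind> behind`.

Reachable from da275b3: {da275b3}.
Reachable from 9b6c1fe: {88cba44, 9b6c1fe, 9e62463, da275b3}.
Only in da275b3's history (ahead): {} — 0.
Only in 9b6c1fe's history (behind): {88cba44, 9b6c1fe, 9e62463} — 3.

0 ahead, 3 behind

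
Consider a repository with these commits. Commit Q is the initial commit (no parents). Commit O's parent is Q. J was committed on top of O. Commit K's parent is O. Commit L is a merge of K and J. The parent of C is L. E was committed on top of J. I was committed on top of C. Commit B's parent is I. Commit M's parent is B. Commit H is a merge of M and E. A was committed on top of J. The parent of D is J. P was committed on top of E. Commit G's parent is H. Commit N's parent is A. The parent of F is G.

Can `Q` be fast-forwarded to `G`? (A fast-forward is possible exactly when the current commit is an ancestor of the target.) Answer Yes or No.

A fast-forward from Q to G is possible iff Q is an ancestor of G.
Ancestors of G: {B, C, E, G, H, I, J, K, L, M, O, Q}.
Q is among them, so fast-forward is possible.

Yes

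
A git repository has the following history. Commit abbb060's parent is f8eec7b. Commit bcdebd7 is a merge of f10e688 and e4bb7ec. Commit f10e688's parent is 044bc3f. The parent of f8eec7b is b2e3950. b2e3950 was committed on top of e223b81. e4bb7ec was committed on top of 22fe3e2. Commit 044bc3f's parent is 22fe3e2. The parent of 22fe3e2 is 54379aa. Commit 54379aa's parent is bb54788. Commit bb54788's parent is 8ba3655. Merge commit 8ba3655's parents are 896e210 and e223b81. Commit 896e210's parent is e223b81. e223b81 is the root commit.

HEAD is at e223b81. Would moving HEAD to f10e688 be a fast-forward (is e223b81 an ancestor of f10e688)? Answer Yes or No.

A fast-forward from e223b81 to f10e688 is possible iff e223b81 is an ancestor of f10e688.
Ancestors of f10e688: {044bc3f, 22fe3e2, 54379aa, 896e210, 8ba3655, bb54788, e223b81, f10e688}.
e223b81 is among them, so fast-forward is possible.

Yes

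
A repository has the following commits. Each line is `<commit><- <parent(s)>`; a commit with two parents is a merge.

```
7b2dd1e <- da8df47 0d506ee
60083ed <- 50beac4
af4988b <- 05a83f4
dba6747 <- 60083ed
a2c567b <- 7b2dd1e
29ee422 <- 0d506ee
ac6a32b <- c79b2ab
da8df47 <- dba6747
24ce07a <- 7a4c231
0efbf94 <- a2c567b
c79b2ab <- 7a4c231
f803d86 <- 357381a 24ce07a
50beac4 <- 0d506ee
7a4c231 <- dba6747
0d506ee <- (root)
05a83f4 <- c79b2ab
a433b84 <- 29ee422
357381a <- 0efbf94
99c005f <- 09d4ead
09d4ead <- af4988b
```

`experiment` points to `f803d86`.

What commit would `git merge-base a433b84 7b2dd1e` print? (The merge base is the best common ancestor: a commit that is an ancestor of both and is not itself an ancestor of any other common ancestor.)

Ancestors of a433b84: {0d506ee, 29ee422, a433b84}.
Ancestors of 7b2dd1e: {0d506ee, 50beac4, 60083ed, 7b2dd1e, da8df47, dba6747}.
Common ancestors: {0d506ee}.
The only common ancestor is 0d506ee, so it is the merge base.

0d506ee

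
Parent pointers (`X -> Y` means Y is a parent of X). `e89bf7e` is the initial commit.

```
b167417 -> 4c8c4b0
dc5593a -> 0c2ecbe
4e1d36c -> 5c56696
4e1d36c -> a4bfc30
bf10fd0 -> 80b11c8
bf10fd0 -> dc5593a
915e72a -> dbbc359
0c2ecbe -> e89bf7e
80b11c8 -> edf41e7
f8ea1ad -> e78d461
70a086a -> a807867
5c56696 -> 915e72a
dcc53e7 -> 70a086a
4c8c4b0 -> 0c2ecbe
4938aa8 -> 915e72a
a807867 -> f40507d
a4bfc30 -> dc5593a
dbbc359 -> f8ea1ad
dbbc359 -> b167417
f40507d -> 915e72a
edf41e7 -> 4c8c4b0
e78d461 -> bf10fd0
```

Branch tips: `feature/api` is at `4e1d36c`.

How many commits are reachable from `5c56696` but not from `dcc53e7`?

Reachable from 5c56696: {0c2ecbe, 4c8c4b0, 5c56696, 80b11c8, 915e72a, b167417, bf10fd0, dbbc359, dc5593a, e78d461, e89bf7e, edf41e7, f8ea1ad}.
Reachable from dcc53e7: {0c2ecbe, 4c8c4b0, 70a086a, 80b11c8, 915e72a, a807867, b167417, bf10fd0, dbbc359, dc5593a, dcc53e7, e78d461, e89bf7e, edf41e7, f40507d, f8ea1ad}.
In 5c56696's history but not dcc53e7's: {5c56696} — 1 commit.

1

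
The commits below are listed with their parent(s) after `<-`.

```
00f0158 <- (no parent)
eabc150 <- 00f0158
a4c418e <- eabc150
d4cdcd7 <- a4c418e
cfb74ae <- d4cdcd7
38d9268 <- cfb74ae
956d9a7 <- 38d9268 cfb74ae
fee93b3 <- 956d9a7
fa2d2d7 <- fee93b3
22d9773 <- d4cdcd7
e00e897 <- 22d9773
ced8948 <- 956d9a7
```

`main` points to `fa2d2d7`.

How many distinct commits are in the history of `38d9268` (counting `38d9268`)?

6

Walking parent pointers from 38d9268: reachable set = {00f0158, 38d9268, a4c418e, cfb74ae, d4cdcd7, eabc150}.
That is 6 commits.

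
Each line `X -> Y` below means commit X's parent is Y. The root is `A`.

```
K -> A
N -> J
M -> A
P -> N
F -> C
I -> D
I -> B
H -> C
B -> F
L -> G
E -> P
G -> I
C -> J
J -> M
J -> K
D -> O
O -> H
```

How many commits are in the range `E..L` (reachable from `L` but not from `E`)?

9

Reachable from L: {A, B, C, D, F, G, H, I, J, K, L, M, O}.
Reachable from E: {A, E, J, K, M, N, P}.
In L's history but not E's: {B, C, D, F, G, H, I, L, O} — 9 commits.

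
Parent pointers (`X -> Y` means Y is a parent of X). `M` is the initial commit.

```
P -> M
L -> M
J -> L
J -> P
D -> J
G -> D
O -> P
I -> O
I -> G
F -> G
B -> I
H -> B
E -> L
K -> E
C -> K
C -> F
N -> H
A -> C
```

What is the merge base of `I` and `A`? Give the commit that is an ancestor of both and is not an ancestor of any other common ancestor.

Ancestors of I: {D, G, I, J, L, M, O, P}.
Ancestors of A: {A, C, D, E, F, G, J, K, L, M, P}.
Common ancestors: {D, G, J, L, M, P}.
Among these, G is not an ancestor of any other common ancestor — it is the merge base.

G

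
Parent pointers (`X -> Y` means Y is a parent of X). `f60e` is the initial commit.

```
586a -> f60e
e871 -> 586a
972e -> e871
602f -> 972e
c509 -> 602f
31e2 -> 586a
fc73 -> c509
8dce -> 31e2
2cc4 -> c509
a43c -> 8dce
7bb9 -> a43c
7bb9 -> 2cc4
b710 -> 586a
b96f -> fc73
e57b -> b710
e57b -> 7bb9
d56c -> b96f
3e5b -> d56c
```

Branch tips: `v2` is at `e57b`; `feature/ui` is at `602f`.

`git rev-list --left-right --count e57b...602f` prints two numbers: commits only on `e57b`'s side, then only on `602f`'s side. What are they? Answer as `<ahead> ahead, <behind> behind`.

8 ahead, 0 behind

Reachable from e57b: {2cc4, 31e2, 586a, 602f, 7bb9, 8dce, 972e, a43c, b710, c509, e57b, e871, f60e}.
Reachable from 602f: {586a, 602f, 972e, e871, f60e}.
Only in e57b's history (ahead): {2cc4, 31e2, 7bb9, 8dce, a43c, b710, c509, e57b} — 8.
Only in 602f's history (behind): {} — 0.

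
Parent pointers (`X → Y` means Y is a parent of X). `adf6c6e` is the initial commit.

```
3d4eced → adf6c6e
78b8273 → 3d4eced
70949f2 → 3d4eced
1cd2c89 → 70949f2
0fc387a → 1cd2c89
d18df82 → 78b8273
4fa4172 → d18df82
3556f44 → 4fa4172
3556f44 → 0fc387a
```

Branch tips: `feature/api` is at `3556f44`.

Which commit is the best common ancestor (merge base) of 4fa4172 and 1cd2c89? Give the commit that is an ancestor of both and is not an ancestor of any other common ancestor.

Ancestors of 4fa4172: {3d4eced, 4fa4172, 78b8273, adf6c6e, d18df82}.
Ancestors of 1cd2c89: {1cd2c89, 3d4eced, 70949f2, adf6c6e}.
Common ancestors: {3d4eced, adf6c6e}.
Among these, 3d4eced is not an ancestor of any other common ancestor — it is the merge base.

3d4eced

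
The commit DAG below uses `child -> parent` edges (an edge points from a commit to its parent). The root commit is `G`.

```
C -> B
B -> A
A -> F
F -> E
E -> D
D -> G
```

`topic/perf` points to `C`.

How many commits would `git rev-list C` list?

Walking parent pointers from C: reachable set = {A, B, C, D, E, F, G}.
That is 7 commits.

7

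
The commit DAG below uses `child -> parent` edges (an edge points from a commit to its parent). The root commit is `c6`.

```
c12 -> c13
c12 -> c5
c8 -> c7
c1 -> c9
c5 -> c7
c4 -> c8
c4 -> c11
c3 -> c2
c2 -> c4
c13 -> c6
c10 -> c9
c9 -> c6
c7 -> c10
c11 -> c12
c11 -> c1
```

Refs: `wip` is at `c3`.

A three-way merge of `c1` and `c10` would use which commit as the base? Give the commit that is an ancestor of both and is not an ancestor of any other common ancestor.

c9

Ancestors of c1: {c1, c6, c9}.
Ancestors of c10: {c10, c6, c9}.
Common ancestors: {c6, c9}.
Among these, c9 is not an ancestor of any other common ancestor — it is the merge base.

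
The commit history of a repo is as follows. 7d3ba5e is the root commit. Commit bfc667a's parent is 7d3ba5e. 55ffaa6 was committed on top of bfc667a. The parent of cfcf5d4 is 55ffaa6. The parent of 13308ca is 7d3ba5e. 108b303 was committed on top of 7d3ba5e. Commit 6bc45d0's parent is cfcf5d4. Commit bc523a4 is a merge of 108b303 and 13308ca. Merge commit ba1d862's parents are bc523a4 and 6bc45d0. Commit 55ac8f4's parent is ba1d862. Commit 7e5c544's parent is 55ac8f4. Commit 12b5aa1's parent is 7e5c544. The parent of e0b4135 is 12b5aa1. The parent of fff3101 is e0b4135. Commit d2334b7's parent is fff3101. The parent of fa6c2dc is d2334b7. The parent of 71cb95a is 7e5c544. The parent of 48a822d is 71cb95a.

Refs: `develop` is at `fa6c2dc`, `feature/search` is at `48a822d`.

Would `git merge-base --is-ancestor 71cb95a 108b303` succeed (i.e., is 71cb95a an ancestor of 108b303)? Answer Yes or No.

Ancestors of 108b303: {108b303, 7d3ba5e}.
71cb95a is not in that set, so it is not an ancestor of 108b303.

No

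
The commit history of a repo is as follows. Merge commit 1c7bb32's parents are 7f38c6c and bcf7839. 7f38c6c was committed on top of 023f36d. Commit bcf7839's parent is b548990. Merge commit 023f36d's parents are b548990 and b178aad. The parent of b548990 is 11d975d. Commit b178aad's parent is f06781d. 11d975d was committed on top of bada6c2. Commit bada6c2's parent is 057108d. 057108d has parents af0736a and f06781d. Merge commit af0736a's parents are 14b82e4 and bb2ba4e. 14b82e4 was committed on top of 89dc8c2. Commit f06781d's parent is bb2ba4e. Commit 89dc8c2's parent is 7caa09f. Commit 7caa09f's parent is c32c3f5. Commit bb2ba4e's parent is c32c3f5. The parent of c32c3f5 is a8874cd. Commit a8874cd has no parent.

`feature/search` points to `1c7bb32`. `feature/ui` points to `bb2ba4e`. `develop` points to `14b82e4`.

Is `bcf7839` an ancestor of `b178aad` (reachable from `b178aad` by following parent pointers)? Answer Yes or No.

Ancestors of b178aad: {a8874cd, b178aad, bb2ba4e, c32c3f5, f06781d}.
bcf7839 is not in that set, so it is not an ancestor of b178aad.

No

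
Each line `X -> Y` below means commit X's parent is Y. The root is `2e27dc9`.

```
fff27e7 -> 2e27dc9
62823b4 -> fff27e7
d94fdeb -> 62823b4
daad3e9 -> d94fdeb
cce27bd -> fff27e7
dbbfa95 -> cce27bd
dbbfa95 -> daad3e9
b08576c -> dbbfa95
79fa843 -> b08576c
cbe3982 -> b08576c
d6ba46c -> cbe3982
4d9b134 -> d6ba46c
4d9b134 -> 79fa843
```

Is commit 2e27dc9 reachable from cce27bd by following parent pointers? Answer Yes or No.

Ancestors of cce27bd (commits reachable by following parents): {2e27dc9, cce27bd, fff27e7}.
2e27dc9 is in that set, so it is an ancestor of cce27bd.

Yes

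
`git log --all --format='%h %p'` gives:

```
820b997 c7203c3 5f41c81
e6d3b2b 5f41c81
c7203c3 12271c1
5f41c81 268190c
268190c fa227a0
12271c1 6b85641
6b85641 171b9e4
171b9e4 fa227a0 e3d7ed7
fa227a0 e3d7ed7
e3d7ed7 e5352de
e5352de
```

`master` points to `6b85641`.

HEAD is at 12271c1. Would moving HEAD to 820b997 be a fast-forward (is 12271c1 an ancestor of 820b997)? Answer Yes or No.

Yes

A fast-forward from 12271c1 to 820b997 is possible iff 12271c1 is an ancestor of 820b997.
Ancestors of 820b997: {12271c1, 171b9e4, 268190c, 5f41c81, 6b85641, 820b997, c7203c3, e3d7ed7, e5352de, fa227a0}.
12271c1 is among them, so fast-forward is possible.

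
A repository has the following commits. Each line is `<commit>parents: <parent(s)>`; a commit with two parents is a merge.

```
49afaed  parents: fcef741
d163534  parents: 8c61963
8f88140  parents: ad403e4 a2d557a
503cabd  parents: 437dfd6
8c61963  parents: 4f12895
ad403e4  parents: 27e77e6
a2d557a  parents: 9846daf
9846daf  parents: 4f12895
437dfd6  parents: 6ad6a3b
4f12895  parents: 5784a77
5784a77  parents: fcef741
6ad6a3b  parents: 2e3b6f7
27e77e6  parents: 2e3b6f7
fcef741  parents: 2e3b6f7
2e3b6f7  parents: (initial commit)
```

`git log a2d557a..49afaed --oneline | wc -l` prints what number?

1

Reachable from 49afaed: {2e3b6f7, 49afaed, fcef741}.
Reachable from a2d557a: {2e3b6f7, 4f12895, 5784a77, 9846daf, a2d557a, fcef741}.
In 49afaed's history but not a2d557a's: {49afaed} — 1 commit.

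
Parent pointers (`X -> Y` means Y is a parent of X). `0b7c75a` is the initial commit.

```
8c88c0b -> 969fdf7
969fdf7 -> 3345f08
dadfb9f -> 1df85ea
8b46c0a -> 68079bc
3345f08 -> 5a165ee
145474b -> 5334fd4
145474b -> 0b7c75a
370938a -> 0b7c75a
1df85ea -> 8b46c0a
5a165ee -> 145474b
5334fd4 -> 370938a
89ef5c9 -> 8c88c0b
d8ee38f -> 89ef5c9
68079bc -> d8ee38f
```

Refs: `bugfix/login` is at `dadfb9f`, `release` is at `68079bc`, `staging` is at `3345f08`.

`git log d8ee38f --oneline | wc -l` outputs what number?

10

Walking parent pointers from d8ee38f: reachable set = {0b7c75a, 145474b, 3345f08, 370938a, 5334fd4, 5a165ee, 89ef5c9, 8c88c0b, 969fdf7, d8ee38f}.
That is 10 commits.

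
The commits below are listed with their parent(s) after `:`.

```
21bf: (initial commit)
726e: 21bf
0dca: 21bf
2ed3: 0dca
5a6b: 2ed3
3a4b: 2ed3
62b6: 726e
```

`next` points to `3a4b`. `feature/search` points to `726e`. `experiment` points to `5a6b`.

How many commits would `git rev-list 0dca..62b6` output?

Reachable from 62b6: {21bf, 62b6, 726e}.
Reachable from 0dca: {0dca, 21bf}.
In 62b6's history but not 0dca's: {62b6, 726e} — 2 commits.

2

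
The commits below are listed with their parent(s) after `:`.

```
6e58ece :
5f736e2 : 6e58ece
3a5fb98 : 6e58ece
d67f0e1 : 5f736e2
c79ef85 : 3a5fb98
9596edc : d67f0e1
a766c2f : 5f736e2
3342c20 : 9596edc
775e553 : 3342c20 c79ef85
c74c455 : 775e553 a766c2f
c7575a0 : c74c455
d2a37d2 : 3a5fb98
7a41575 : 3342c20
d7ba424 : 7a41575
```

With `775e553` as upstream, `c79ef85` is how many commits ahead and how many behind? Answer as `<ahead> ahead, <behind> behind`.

0 ahead, 5 behind

Reachable from c79ef85: {3a5fb98, 6e58ece, c79ef85}.
Reachable from 775e553: {3342c20, 3a5fb98, 5f736e2, 6e58ece, 775e553, 9596edc, c79ef85, d67f0e1}.
Only in c79ef85's history (ahead): {} — 0.
Only in 775e553's history (behind): {3342c20, 5f736e2, 775e553, 9596edc, d67f0e1} — 5.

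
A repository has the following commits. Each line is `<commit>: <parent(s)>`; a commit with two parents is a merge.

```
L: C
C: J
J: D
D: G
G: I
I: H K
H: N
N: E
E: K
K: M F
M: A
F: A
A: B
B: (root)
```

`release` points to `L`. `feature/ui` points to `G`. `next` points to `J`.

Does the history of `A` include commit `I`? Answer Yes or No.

Ancestors of A: {A, B}.
I is not in that set, so it is not an ancestor of A.

No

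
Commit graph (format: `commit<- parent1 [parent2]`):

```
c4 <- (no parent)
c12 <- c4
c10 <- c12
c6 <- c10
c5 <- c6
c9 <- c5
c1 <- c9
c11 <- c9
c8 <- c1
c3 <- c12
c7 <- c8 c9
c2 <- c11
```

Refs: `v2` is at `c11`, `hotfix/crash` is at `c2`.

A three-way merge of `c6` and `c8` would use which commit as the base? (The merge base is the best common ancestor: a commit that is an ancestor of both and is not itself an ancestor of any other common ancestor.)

Ancestors of c6: {c10, c12, c4, c6}.
Ancestors of c8: {c1, c10, c12, c4, c5, c6, c8, c9}.
Common ancestors: {c10, c12, c4, c6}.
Among these, c6 is not an ancestor of any other common ancestor — it is the merge base.

c6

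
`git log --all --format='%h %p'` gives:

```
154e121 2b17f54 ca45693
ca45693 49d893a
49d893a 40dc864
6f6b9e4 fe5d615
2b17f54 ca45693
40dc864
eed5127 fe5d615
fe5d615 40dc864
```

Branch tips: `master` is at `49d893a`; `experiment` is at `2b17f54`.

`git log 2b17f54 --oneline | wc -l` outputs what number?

4

Walking parent pointers from 2b17f54: reachable set = {2b17f54, 40dc864, 49d893a, ca45693}.
That is 4 commits.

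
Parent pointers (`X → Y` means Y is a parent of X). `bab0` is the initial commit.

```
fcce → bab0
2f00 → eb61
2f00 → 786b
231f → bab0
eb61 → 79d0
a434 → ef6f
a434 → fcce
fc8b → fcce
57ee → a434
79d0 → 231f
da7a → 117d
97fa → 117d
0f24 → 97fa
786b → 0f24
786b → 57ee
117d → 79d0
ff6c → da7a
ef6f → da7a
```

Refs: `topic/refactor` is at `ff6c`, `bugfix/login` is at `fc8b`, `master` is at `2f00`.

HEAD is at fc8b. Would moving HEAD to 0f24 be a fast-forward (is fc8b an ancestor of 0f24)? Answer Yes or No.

No

A fast-forward from fc8b to 0f24 is possible iff fc8b is an ancestor of 0f24.
Ancestors of 0f24: {0f24, 117d, 231f, 79d0, 97fa, bab0}.
fc8b is not among them, so fast-forward is not possible.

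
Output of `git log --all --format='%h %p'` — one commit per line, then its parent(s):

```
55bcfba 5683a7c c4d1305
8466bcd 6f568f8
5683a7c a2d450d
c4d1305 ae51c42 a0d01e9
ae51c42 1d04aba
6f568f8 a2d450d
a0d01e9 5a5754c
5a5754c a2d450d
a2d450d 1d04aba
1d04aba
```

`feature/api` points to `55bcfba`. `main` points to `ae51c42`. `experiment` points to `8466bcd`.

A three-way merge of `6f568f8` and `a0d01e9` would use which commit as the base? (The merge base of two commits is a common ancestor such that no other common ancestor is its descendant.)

Ancestors of 6f568f8: {1d04aba, 6f568f8, a2d450d}.
Ancestors of a0d01e9: {1d04aba, 5a5754c, a0d01e9, a2d450d}.
Common ancestors: {1d04aba, a2d450d}.
Among these, a2d450d is not an ancestor of any other common ancestor — it is the merge base.

a2d450d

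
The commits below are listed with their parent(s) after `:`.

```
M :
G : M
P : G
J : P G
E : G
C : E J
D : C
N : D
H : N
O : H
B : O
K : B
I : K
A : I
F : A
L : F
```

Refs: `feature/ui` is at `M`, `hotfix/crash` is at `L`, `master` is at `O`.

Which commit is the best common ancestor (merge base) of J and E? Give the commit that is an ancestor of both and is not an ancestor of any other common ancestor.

G

Ancestors of J: {G, J, M, P}.
Ancestors of E: {E, G, M}.
Common ancestors: {G, M}.
Among these, G is not an ancestor of any other common ancestor — it is the merge base.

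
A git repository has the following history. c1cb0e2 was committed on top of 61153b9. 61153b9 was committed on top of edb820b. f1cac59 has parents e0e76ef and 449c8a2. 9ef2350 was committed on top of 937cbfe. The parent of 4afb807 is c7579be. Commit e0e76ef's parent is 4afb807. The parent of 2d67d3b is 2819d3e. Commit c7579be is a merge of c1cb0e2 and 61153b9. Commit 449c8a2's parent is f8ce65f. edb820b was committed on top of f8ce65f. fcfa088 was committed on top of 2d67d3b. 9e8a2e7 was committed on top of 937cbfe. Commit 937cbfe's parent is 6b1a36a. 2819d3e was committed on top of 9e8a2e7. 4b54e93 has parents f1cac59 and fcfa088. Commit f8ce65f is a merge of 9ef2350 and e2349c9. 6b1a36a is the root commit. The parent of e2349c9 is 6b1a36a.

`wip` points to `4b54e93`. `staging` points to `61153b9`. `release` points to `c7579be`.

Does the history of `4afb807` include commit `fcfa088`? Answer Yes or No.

No

Ancestors of 4afb807: {4afb807, 61153b9, 6b1a36a, 937cbfe, 9ef2350, c1cb0e2, c7579be, e2349c9, edb820b, f8ce65f}.
fcfa088 is not in that set, so it is not an ancestor of 4afb807.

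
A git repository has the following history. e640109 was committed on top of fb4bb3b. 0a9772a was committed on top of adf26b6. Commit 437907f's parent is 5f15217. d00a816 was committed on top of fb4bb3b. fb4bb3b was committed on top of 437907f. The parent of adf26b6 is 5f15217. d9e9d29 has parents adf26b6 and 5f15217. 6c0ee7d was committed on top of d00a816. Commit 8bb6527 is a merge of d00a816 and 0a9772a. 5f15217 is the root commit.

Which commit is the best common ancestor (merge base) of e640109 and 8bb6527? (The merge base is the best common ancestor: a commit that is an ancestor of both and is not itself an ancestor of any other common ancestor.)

Ancestors of e640109: {437907f, 5f15217, e640109, fb4bb3b}.
Ancestors of 8bb6527: {0a9772a, 437907f, 5f15217, 8bb6527, adf26b6, d00a816, fb4bb3b}.
Common ancestors: {437907f, 5f15217, fb4bb3b}.
Among these, fb4bb3b is not an ancestor of any other common ancestor — it is the merge base.

fb4bb3b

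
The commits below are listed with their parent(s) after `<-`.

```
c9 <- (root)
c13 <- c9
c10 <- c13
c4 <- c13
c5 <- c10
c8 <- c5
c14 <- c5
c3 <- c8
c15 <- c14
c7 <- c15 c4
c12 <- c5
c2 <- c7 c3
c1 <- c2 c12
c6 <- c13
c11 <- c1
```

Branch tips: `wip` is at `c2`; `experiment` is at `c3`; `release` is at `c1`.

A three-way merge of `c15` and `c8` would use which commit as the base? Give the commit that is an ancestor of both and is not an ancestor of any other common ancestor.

c5

Ancestors of c15: {c10, c13, c14, c15, c5, c9}.
Ancestors of c8: {c10, c13, c5, c8, c9}.
Common ancestors: {c10, c13, c5, c9}.
Among these, c5 is not an ancestor of any other common ancestor — it is the merge base.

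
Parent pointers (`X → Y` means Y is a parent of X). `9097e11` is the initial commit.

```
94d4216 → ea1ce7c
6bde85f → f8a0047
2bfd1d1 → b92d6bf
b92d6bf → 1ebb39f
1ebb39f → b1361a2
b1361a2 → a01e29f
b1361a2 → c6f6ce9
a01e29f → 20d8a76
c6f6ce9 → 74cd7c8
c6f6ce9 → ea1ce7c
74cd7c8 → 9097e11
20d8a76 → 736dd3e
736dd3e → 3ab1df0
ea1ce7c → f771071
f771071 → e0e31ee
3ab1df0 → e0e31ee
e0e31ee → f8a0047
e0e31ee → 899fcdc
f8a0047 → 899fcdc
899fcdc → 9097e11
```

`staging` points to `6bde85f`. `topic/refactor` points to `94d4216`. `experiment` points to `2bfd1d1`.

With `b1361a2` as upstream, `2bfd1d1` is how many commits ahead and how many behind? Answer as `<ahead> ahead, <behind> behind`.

Reachable from 2bfd1d1: {1ebb39f, 20d8a76, 2bfd1d1, 3ab1df0, 736dd3e, 74cd7c8, 899fcdc, 9097e11, a01e29f, b1361a2, b92d6bf, c6f6ce9, e0e31ee, ea1ce7c, f771071, f8a0047}.
Reachable from b1361a2: {20d8a76, 3ab1df0, 736dd3e, 74cd7c8, 899fcdc, 9097e11, a01e29f, b1361a2, c6f6ce9, e0e31ee, ea1ce7c, f771071, f8a0047}.
Only in 2bfd1d1's history (ahead): {1ebb39f, 2bfd1d1, b92d6bf} — 3.
Only in b1361a2's history (behind): {} — 0.

3 ahead, 0 behind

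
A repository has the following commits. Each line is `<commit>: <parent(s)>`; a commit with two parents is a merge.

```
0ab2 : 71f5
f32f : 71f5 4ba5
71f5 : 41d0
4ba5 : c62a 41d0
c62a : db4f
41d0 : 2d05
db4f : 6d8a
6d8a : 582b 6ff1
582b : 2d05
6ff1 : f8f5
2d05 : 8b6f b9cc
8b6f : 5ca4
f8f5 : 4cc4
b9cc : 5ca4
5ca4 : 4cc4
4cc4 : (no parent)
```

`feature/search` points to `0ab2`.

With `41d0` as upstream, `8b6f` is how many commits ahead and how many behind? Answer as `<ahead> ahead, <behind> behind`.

Reachable from 8b6f: {4cc4, 5ca4, 8b6f}.
Reachable from 41d0: {2d05, 41d0, 4cc4, 5ca4, 8b6f, b9cc}.
Only in 8b6f's history (ahead): {} — 0.
Only in 41d0's history (behind): {2d05, 41d0, b9cc} — 3.

0 ahead, 3 behind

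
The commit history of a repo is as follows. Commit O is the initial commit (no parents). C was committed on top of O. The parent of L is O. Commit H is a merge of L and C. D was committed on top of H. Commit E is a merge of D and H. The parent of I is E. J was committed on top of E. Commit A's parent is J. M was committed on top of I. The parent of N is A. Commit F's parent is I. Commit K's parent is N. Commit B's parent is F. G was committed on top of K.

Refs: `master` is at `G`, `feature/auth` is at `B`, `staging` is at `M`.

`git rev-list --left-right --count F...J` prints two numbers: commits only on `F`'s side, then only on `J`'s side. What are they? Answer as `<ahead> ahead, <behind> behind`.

Reachable from F: {C, D, E, F, H, I, L, O}.
Reachable from J: {C, D, E, H, J, L, O}.
Only in F's history (ahead): {F, I} — 2.
Only in J's history (behind): {J} — 1.

2 ahead, 1 behind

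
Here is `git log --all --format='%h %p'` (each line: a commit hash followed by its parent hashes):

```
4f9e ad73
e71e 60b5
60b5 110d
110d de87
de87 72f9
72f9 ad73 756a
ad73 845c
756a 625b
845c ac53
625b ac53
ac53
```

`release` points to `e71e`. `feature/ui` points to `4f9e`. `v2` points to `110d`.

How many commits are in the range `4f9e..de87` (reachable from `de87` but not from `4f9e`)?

Reachable from de87: {625b, 72f9, 756a, 845c, ac53, ad73, de87}.
Reachable from 4f9e: {4f9e, 845c, ac53, ad73}.
In de87's history but not 4f9e's: {625b, 72f9, 756a, de87} — 4 commits.

4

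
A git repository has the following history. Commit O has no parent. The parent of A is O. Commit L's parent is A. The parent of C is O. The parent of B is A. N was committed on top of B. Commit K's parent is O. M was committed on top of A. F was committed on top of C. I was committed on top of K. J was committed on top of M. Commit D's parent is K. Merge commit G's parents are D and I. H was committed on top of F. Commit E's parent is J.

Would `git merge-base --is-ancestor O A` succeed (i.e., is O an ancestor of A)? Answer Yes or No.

Ancestors of A (commits reachable by following parents): {A, O}.
O is in that set, so it is an ancestor of A.

Yes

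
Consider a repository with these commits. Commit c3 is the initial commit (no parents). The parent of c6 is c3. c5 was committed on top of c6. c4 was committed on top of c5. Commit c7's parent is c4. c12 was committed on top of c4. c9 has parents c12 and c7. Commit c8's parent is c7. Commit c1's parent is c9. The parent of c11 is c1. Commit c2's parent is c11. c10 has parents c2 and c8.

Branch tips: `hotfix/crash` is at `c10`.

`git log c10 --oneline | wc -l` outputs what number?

12

Walking parent pointers from c10: reachable set = {c1, c10, c11, c12, c2, c3, c4, c5, c6, c7, c8, c9}.
That is 12 commits.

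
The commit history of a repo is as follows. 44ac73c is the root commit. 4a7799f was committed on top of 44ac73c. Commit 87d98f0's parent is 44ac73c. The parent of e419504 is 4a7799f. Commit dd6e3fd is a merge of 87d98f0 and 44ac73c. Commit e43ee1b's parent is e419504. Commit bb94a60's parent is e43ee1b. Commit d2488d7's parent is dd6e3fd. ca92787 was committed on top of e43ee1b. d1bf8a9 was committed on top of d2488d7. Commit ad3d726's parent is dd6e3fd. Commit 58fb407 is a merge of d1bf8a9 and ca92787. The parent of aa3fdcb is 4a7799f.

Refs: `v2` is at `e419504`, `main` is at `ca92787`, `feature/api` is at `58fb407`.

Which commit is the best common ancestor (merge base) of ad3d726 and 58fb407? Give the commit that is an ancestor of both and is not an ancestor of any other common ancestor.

dd6e3fd

Ancestors of ad3d726: {44ac73c, 87d98f0, ad3d726, dd6e3fd}.
Ancestors of 58fb407: {44ac73c, 4a7799f, 58fb407, 87d98f0, ca92787, d1bf8a9, d2488d7, dd6e3fd, e419504, e43ee1b}.
Common ancestors: {44ac73c, 87d98f0, dd6e3fd}.
Among these, dd6e3fd is not an ancestor of any other common ancestor — it is the merge base.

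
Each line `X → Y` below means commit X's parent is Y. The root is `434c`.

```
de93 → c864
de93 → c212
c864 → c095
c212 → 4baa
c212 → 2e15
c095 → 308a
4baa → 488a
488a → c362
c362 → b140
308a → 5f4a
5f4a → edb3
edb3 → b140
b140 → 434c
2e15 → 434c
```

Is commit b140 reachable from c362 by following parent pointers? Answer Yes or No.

Ancestors of c362 (commits reachable by following parents): {434c, b140, c362}.
b140 is in that set, so it is an ancestor of c362.

Yes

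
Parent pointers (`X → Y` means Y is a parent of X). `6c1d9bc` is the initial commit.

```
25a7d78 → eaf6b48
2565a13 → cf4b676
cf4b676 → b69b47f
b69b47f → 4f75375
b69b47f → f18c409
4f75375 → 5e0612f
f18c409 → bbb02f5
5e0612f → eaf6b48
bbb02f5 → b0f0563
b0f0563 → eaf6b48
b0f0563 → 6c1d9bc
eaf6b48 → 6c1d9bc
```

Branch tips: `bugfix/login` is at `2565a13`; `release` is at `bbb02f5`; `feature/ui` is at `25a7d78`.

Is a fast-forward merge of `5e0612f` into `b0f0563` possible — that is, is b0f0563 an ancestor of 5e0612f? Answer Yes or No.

A fast-forward from b0f0563 to 5e0612f is possible iff b0f0563 is an ancestor of 5e0612f.
Ancestors of 5e0612f: {5e0612f, 6c1d9bc, eaf6b48}.
b0f0563 is not among them, so fast-forward is not possible.

No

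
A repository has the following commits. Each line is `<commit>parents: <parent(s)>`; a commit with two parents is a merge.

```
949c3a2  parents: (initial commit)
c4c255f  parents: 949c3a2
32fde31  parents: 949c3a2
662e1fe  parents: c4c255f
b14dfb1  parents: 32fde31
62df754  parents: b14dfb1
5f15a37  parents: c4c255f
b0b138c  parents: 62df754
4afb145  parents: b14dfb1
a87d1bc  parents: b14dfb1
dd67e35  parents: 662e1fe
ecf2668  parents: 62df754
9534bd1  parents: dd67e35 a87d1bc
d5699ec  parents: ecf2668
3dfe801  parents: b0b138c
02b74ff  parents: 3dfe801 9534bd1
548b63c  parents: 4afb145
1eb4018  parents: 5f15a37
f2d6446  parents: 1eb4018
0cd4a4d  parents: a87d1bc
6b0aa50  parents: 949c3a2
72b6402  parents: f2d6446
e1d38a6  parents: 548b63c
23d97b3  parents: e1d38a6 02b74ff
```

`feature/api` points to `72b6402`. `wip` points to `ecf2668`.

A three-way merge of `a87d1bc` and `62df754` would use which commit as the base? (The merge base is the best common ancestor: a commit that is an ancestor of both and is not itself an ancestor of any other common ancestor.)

Ancestors of a87d1bc: {32fde31, 949c3a2, a87d1bc, b14dfb1}.
Ancestors of 62df754: {32fde31, 62df754, 949c3a2, b14dfb1}.
Common ancestors: {32fde31, 949c3a2, b14dfb1}.
Among these, b14dfb1 is not an ancestor of any other common ancestor — it is the merge base.

b14dfb1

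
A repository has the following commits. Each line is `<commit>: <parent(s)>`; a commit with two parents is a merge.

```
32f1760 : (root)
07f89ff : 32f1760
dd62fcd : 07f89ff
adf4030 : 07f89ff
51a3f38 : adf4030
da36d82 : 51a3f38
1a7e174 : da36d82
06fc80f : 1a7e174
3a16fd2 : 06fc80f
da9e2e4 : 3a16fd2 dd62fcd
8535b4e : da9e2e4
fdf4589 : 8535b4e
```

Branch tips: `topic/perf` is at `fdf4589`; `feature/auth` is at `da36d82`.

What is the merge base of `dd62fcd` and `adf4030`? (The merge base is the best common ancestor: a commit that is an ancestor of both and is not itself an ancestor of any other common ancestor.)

07f89ff

Ancestors of dd62fcd: {07f89ff, 32f1760, dd62fcd}.
Ancestors of adf4030: {07f89ff, 32f1760, adf4030}.
Common ancestors: {07f89ff, 32f1760}.
Among these, 07f89ff is not an ancestor of any other common ancestor — it is the merge base.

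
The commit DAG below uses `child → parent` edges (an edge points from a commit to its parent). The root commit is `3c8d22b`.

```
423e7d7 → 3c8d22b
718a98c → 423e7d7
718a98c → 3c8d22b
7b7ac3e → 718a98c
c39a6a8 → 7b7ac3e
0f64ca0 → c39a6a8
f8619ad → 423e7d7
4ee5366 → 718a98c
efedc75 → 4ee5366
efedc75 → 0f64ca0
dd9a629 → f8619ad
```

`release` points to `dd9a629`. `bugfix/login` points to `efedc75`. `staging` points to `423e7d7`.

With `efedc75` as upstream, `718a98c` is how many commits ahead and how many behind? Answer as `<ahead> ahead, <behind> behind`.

Reachable from 718a98c: {3c8d22b, 423e7d7, 718a98c}.
Reachable from efedc75: {0f64ca0, 3c8d22b, 423e7d7, 4ee5366, 718a98c, 7b7ac3e, c39a6a8, efedc75}.
Only in 718a98c's history (ahead): {} — 0.
Only in efedc75's history (behind): {0f64ca0, 4ee5366, 7b7ac3e, c39a6a8, efedc75} — 5.

0 ahead, 5 behind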